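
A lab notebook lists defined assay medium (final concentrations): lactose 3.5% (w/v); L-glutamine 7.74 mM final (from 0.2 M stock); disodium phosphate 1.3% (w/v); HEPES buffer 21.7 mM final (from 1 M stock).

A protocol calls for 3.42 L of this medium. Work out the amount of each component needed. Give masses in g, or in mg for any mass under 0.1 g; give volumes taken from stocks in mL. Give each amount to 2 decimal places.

Working volume: 3.42 L.
lactose: 3.5% w/v = 35 g/L → 35 × 3.42 L = 119.70 g
L-glutamine: dilute stock: 7.74 mM × 3420 mL ÷ 200 mM = 132.35 mL
disodium phosphate: 1.3% w/v = 13 g/L → 13 × 3.42 L = 44.46 g
HEPES buffer: C1V1 = C2V2 → 21.7 mM × 3420 mL ÷ 1000 mM = 74.21 mL

lactose 119.70 g; L-glutamine 132.35 mL; disodium phosphate 44.46 g; HEPES buffer 74.21 mL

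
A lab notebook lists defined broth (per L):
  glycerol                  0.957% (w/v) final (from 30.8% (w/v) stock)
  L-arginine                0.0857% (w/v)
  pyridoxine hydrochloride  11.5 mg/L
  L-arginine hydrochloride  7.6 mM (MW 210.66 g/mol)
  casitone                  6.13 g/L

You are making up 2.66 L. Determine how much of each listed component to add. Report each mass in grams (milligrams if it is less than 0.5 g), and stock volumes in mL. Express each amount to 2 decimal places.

glycerol 82.65 mL; L-arginine 2.28 g; pyridoxine hydrochloride 30.59 mg; L-arginine hydrochloride 4.26 g; casitone 16.31 g

Working volume: 2.66 L.
glycerol: C1V1 = C2V2 → 0.957% ÷ 30.8% × 2660 mL = 82.65 mL
L-arginine: 0.0857% w/v = 0.857 g/L → 0.857 × 2.66 L = 2.28 g
pyridoxine hydrochloride: 11.5 mg/L × 2.66 L = 30.59 mg
L-arginine hydrochloride: 7.6 mmol/L × 210.66 g/mol × 2.66 L ÷ 1000 = 4.26 g
casitone: 6.13 g/L × 2.66 L = 16.31 g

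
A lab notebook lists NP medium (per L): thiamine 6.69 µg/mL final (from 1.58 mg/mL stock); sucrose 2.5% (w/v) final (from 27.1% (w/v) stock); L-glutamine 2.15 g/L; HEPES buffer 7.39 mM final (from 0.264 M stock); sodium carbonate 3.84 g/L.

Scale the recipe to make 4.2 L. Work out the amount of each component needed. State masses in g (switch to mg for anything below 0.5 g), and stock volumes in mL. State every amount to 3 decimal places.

thiamine 17.784 mL; sucrose 387.454 mL; L-glutamine 9.030 g; HEPES buffer 117.568 mL; sodium carbonate 16.128 g

Working volume: 4.2 L.
thiamine: dilute stock: 6.69 µg/mL × 4200 mL ÷ 1580 µg/mL = 17.784 mL
sucrose: C1V1 = C2V2 → 2.5% ÷ 27.1% × 4200 mL = 387.454 mL
L-glutamine: 2.15 g/L × 4.2 L = 9.030 g
HEPES buffer: dilute stock: 7.39 mM × 4200 mL ÷ 264 mM = 117.568 mL
sodium carbonate: 3.84 g/L × 4.2 L = 16.128 g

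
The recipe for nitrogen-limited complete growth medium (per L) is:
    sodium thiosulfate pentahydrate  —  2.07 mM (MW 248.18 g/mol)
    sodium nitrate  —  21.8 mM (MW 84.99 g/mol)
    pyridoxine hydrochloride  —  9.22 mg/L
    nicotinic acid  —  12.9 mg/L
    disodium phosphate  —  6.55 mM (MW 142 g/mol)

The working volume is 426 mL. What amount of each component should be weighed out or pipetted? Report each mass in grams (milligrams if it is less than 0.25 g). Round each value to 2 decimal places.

sodium thiosulfate pentahydrate 218.85 mg; sodium nitrate 0.79 g; pyridoxine hydrochloride 3.93 mg; nicotinic acid 5.50 mg; disodium phosphate 0.40 g

Working volume: 426 mL = 0.426 L.
sodium thiosulfate pentahydrate: 2.07 mmol/L × 248.18 mg/mmol × 0.426 L = 218.85 mg
sodium nitrate: 21.8 mmol/L × 84.99 g/mol × 0.426 L ÷ 1000 = 0.79 g
pyridoxine hydrochloride: 9.22 mg/L × 0.426 L = 3.93 mg
nicotinic acid: 12.9 mg/L × 0.426 L = 5.50 mg
disodium phosphate: 6.55 mmol/L × 142 g/mol × 0.426 L ÷ 1000 = 0.40 g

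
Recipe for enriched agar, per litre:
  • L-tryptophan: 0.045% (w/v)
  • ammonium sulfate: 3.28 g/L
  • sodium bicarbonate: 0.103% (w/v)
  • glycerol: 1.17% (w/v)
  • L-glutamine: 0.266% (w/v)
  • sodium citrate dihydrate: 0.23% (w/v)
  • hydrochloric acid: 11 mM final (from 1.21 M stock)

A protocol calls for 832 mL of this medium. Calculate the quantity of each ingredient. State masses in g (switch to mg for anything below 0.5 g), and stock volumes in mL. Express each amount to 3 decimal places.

Working volume: 832 mL = 0.832 L.
L-tryptophan: 0.045% w/v = 0.45 g/L → 0.45 × 0.832 L = 0.3744 g = 374.400 mg
ammonium sulfate: 3.28 g/L × 0.832 L = 2.729 g
sodium bicarbonate: 0.103 g per 100 mL × 832 mL ÷ 100 = 0.857 g
glycerol: 1.17% w/v = 11.7 g/L → 11.7 × 0.832 L = 9.734 g
L-glutamine: 0.266% w/v = 2.66 g/L → 2.66 × 0.832 L = 2.213 g
sodium citrate dihydrate: 0.23% w/v = 2.3 g/L → 2.3 × 0.832 L = 1.914 g
hydrochloric acid: V = C2·V2/C1 = 11 mM × 832 mL ÷ 1210 mM = 7.564 mL

L-tryptophan 374.400 mg; ammonium sulfate 2.729 g; sodium bicarbonate 0.857 g; glycerol 9.734 g; L-glutamine 2.213 g; sodium citrate dihydrate 1.914 g; hydrochloric acid 7.564 mL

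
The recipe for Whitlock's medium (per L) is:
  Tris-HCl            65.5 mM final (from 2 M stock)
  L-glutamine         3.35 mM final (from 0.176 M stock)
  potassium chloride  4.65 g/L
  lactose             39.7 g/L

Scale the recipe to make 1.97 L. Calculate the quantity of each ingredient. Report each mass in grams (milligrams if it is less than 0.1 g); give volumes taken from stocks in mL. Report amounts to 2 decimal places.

Tris-HCl 64.52 mL; L-glutamine 37.50 mL; potassium chloride 9.16 g; lactose 78.21 g

Working volume: 1.97 L.
Tris-HCl: V = C2·V2/C1 = 65.5 mM × 1970 mL ÷ 2000 mM = 64.52 mL
L-glutamine: V = C2·V2/C1 = 3.35 mM × 1970 mL ÷ 176 mM = 37.50 mL
potassium chloride: 4.65 g/L × 1.97 L = 9.16 g
lactose: 39.7 g/L × 1.97 L = 78.21 g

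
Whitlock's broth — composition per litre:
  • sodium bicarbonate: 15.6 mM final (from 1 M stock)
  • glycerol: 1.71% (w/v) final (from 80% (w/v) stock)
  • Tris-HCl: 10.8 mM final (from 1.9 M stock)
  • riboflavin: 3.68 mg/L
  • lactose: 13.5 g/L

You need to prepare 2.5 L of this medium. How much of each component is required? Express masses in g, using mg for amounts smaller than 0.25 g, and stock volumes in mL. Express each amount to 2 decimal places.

Working volume: 2.5 L.
sodium bicarbonate: V = C2·V2/C1 = 15.6 mM × 2500 mL ÷ 1000 mM = 39.00 mL
glycerol: C1V1 = C2V2 → 1.71% ÷ 80% × 2500 mL = 53.44 mL
Tris-HCl: V = C2·V2/C1 = 10.8 mM × 2500 mL ÷ 1900 mM = 14.21 mL
riboflavin: 3.68 mg/L × 2.5 L = 9.20 mg
lactose: 13.5 g/L × 2.5 L = 33.75 g

sodium bicarbonate 39.00 mL; glycerol 53.44 mL; Tris-HCl 14.21 mL; riboflavin 9.20 mg; lactose 33.75 g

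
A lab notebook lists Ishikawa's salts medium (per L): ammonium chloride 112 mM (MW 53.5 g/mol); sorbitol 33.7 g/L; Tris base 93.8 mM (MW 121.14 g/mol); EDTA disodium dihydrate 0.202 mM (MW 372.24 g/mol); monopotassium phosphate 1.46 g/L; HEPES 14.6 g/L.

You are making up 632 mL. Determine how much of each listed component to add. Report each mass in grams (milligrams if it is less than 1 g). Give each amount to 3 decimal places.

ammonium chloride 3.787 g; sorbitol 21.298 g; Tris base 7.181 g; EDTA disodium dihydrate 47.522 mg; monopotassium phosphate 922.720 mg; HEPES 9.227 g

Working volume: 632 mL = 0.632 L.
ammonium chloride: 112 mmol/L × 53.5 g/mol × 0.632 L ÷ 1000 = 3.787 g
sorbitol: 33.7 g/L × 0.632 L = 21.298 g
Tris base: 93.8 mmol/L × 121.14 g/mol × 0.632 L ÷ 1000 = 7.181 g
EDTA disodium dihydrate: 0.202 mmol/L × 372.24 mg/mmol × 0.632 L = 47.522 mg
monopotassium phosphate: 1.46 g/L × 0.632 L = 0.92272 g = 922.720 mg
HEPES: 14.6 g/L × 0.632 L = 9.227 g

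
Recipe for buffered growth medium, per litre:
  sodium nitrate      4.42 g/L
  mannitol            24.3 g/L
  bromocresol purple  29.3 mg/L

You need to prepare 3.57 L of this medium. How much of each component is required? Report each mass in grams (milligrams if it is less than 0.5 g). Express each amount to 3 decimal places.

sodium nitrate 15.779 g; mannitol 86.751 g; bromocresol purple 104.601 mg

Working volume: 3.57 L.
sodium nitrate: 4.42 g/L × 3.57 L = 15.779 g
mannitol: 24.3 g/L × 3.57 L = 86.751 g
bromocresol purple: 29.3 mg/L × 3.57 L = 104.601 mg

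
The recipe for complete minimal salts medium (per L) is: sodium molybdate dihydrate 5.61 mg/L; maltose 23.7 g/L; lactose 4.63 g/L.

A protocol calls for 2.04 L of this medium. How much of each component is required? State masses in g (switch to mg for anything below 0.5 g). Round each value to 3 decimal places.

sodium molybdate dihydrate 11.444 mg; maltose 48.348 g; lactose 9.445 g

Scale factor relative to 1 L: 2.04.
sodium molybdate dihydrate: 5.61 mg/L × 2.04 L = 11.444 mg
maltose: 23.7 g/L × 2.04 L = 48.348 g
lactose: 4.63 g/L × 2.04 L = 9.445 g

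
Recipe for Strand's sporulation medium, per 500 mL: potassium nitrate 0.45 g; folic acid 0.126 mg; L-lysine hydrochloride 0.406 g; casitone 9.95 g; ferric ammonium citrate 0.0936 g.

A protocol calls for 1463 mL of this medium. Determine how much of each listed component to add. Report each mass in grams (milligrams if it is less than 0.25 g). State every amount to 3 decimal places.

Scale factor = 1463 mL / 500 mL = 2.926.
potassium nitrate: 0.45 g × (1463 mL / 500 mL) = 1.317 g
folic acid: 0.126 mg × (1463 mL / 500 mL) = 0.369 mg
L-lysine hydrochloride: 0.406 g × (1463 mL / 500 mL) = 1.188 g
casitone: 9.95 g × (1463 mL / 500 mL) = 29.114 g
ferric ammonium citrate: 0.0936 g × (1463 mL / 500 mL) = 0.274 g

potassium nitrate 1.317 g; folic acid 0.369 mg; L-lysine hydrochloride 1.188 g; casitone 29.114 g; ferric ammonium citrate 0.274 g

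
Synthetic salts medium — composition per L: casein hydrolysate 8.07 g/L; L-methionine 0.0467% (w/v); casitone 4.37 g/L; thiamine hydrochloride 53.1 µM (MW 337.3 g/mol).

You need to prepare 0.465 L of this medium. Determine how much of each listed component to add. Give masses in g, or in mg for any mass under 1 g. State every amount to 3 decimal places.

casein hydrolysate 3.753 g; L-methionine 217.155 mg; casitone 2.032 g; thiamine hydrochloride 8.328 mg

Scale factor relative to 1 L: 0.465.
casein hydrolysate: 8.07 g/L × 0.465 L = 3.753 g
L-methionine: 0.0467 g per 100 mL × 465 mL ÷ 100 = 0.217155 g = 217.155 mg
casitone: 4.37 g/L × 0.465 L = 2.032 g
thiamine hydrochloride: 53.1 µmol/L × 337.3 g/mol × 0.465 L ÷ 1000 = 8.328 mg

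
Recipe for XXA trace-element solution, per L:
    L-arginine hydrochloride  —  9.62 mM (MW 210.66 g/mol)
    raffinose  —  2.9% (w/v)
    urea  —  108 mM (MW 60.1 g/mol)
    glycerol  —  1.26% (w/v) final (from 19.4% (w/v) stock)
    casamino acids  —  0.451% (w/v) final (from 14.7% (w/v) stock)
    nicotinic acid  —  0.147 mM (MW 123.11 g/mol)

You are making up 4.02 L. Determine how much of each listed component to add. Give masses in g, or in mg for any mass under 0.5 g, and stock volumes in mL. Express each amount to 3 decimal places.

L-arginine hydrochloride 8.147 g; raffinose 116.580 g; urea 26.093 g; glycerol 261.093 mL; casamino acids 123.335 mL; nicotinic acid 72.751 mg

Scale factor relative to 1 L: 4.02.
L-arginine hydrochloride: 9.62 mmol/L × 210.66 g/mol × 4.02 L ÷ 1000 = 8.147 g
raffinose: 2.9% w/v = 29 g/L → 29 × 4.02 L = 116.580 g
urea: 108 mmol/L × 60.1 g/mol × 4.02 L ÷ 1000 = 26.093 g
glycerol: dilute stock: 1.26% ÷ 19.4% × 4020 mL = 261.093 mL
casamino acids: V = C2·V2/C1 = 0.451% ÷ 14.7% × 4020 mL = 123.335 mL
nicotinic acid: 0.147 mmol/L × 123.11 mg/mmol × 4.02 L = 72.751 mg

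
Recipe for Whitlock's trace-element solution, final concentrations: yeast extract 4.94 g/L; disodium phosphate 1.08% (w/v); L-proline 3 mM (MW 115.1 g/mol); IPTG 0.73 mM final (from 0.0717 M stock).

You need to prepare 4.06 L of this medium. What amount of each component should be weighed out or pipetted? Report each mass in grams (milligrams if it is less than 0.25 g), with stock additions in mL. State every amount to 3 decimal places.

Working volume: 4.06 L.
yeast extract: 4.94 g/L × 4.06 L = 20.056 g
disodium phosphate: 1.08 g per 100 mL × 4060 mL ÷ 100 = 43.848 g
L-proline: 3 mmol/L × 115.1 g/mol × 4.06 L ÷ 1000 = 1.402 g
IPTG: dilute stock: 0.73 mM × 4060 mL ÷ 71.7 mM = 41.336 mL

yeast extract 20.056 g; disodium phosphate 43.848 g; L-proline 1.402 g; IPTG 41.336 mL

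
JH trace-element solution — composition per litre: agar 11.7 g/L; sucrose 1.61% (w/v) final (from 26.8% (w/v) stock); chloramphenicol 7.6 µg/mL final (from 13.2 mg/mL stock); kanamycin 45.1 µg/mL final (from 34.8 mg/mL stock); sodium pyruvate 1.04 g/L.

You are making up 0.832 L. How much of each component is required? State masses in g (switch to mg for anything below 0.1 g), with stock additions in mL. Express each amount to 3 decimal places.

Scale factor relative to 1 L: 0.832.
agar: 11.7 g/L × 0.832 L = 9.734 g
sucrose: V = C2·V2/C1 = 1.61% ÷ 26.8% × 832 mL = 49.982 mL
chloramphenicol: dilute stock: 7.6 µg/mL × 832 mL ÷ 13200 µg/mL = 0.479 mL
kanamycin: V = C2·V2/C1 = 45.1 µg/mL × 832 mL ÷ 34800 µg/mL = 1.078 mL
sodium pyruvate: 1.04 g/L × 0.832 L = 0.865 g

agar 9.734 g; sucrose 49.982 mL; chloramphenicol 0.479 mL; kanamycin 1.078 mL; sodium pyruvate 0.865 g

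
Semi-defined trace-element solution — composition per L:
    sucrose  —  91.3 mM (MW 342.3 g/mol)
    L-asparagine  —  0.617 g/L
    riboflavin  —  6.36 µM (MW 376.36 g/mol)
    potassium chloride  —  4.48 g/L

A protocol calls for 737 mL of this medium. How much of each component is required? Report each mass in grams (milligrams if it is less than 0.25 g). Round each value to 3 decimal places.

sucrose 23.033 g; L-asparagine 0.455 g; riboflavin 1.764 mg; potassium chloride 3.302 g

Target volume = 737 mL = 0.737 L.
sucrose: 91.3 mmol/L × 342.3 g/mol × 0.737 L ÷ 1000 = 23.033 g
L-asparagine: 0.617 g/L × 0.737 L = 0.455 g
riboflavin: 6.36 µmol/L × 376.36 g/mol × 0.737 L ÷ 1000 = 1.764 mg
potassium chloride: 4.48 g/L × 0.737 L = 3.302 g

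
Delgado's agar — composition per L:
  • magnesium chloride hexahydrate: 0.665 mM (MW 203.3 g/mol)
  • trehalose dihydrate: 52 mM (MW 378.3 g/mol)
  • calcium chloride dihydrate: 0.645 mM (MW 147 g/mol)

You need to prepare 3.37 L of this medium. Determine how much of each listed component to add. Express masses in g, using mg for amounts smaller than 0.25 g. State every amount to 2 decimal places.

magnesium chloride hexahydrate 0.46 g; trehalose dihydrate 66.29 g; calcium chloride dihydrate 0.32 g

Scale factor relative to 1 L: 3.37.
magnesium chloride hexahydrate: 0.665 mmol/L × 203.3 g/mol × 3.37 L ÷ 1000 = 0.46 g
trehalose dihydrate: 52 mmol/L × 378.3 g/mol × 3.37 L ÷ 1000 = 66.29 g
calcium chloride dihydrate: 0.645 mmol/L × 147 g/mol × 3.37 L ÷ 1000 = 0.32 g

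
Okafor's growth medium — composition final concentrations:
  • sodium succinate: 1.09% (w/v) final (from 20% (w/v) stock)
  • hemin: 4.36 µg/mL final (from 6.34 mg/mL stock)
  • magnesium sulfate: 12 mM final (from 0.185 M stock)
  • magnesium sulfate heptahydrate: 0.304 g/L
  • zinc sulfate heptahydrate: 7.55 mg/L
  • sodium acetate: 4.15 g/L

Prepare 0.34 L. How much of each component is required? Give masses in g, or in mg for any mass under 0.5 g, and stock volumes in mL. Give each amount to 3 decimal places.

sodium succinate 18.530 mL; hemin 0.234 mL; magnesium sulfate 22.054 mL; magnesium sulfate heptahydrate 103.360 mg; zinc sulfate heptahydrate 2.567 mg; sodium acetate 1.411 g

Working volume: 0.34 L.
sodium succinate: C1V1 = C2V2 → 1.09% ÷ 20% × 340 mL = 18.530 mL
hemin: dilute stock: 4.36 µg/mL × 340 mL ÷ 6340 µg/mL = 0.234 mL
magnesium sulfate: C1V1 = C2V2 → 12 mM × 340 mL ÷ 185 mM = 22.054 mL
magnesium sulfate heptahydrate: 0.304 g/L × 0.34 L = 0.10336 g = 103.360 mg
zinc sulfate heptahydrate: 7.55 mg/L × 0.34 L = 2.567 mg
sodium acetate: 4.15 g/L × 0.34 L = 1.411 g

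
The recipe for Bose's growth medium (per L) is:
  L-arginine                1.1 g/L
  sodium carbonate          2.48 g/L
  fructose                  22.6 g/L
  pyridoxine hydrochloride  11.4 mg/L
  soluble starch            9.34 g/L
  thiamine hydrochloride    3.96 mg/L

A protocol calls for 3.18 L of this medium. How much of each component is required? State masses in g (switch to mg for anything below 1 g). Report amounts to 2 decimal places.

L-arginine 3.50 g; sodium carbonate 7.89 g; fructose 71.87 g; pyridoxine hydrochloride 36.25 mg; soluble starch 29.70 g; thiamine hydrochloride 12.59 mg

Scale factor relative to 1 L: 3.18.
L-arginine: 1.1 g/L × 3.18 L = 3.50 g
sodium carbonate: 2.48 g/L × 3.18 L = 7.89 g
fructose: 22.6 g/L × 3.18 L = 71.87 g
pyridoxine hydrochloride: 11.4 mg/L × 3.18 L = 36.25 mg
soluble starch: 9.34 g/L × 3.18 L = 29.70 g
thiamine hydrochloride: 3.96 mg/L × 3.18 L = 12.59 mg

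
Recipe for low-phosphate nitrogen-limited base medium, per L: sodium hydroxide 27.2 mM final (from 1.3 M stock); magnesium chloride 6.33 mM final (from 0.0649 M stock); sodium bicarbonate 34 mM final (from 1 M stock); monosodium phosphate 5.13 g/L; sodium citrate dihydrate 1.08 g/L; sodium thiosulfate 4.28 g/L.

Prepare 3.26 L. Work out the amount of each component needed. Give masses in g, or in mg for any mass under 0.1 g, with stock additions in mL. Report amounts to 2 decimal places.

Scale factor relative to 1 L: 3.26.
sodium hydroxide: C1V1 = C2V2 → 27.2 mM × 3260 mL ÷ 1300 mM = 68.21 mL
magnesium chloride: C1V1 = C2V2 → 6.33 mM × 3260 mL ÷ 64.9 mM = 317.96 mL
sodium bicarbonate: dilute stock: 34 mM × 3260 mL ÷ 1000 mM = 110.84 mL
monosodium phosphate: 5.13 g/L × 3.26 L = 16.72 g
sodium citrate dihydrate: 1.08 g/L × 3.26 L = 3.52 g
sodium thiosulfate: 4.28 g/L × 3.26 L = 13.95 g

sodium hydroxide 68.21 mL; magnesium chloride 317.96 mL; sodium bicarbonate 110.84 mL; monosodium phosphate 16.72 g; sodium citrate dihydrate 3.52 g; sodium thiosulfate 13.95 g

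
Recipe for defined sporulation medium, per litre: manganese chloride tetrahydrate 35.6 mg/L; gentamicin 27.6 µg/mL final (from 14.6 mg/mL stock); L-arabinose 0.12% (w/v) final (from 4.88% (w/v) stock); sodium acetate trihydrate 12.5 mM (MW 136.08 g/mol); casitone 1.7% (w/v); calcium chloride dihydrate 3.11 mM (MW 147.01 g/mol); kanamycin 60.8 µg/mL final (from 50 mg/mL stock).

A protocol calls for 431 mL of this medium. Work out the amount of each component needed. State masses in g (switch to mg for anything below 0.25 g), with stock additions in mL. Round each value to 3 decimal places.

Scale factor relative to 1 L: 0.431.
manganese chloride tetrahydrate: 35.6 mg/L × 0.431 L = 15.344 mg
gentamicin: dilute stock: 27.6 µg/mL × 431 mL ÷ 14600 µg/mL = 0.815 mL
L-arabinose: V = C2·V2/C1 = 0.12% ÷ 4.88% × 431 mL = 10.598 mL
sodium acetate trihydrate: 12.5 mmol/L × 136.08 g/mol × 0.431 L ÷ 1000 = 0.733 g
casitone: 1.7% w/v = 17 g/L → 17 × 0.431 L = 7.327 g
calcium chloride dihydrate: 3.11 mmol/L × 147.01 mg/mmol × 0.431 L = 197.054 mg
kanamycin: dilute stock: 60.8 µg/mL × 431 mL ÷ 50000 µg/mL = 0.524 mL

manganese chloride tetrahydrate 15.344 mg; gentamicin 0.815 mL; L-arabinose 10.598 mL; sodium acetate trihydrate 0.733 g; casitone 7.327 g; calcium chloride dihydrate 197.054 mg; kanamycin 0.524 mL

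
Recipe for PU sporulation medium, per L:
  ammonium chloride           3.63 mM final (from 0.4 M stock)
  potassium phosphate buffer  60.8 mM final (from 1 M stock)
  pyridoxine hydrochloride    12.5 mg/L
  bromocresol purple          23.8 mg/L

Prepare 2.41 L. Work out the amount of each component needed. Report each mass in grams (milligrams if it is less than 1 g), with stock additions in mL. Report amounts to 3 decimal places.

Scale factor relative to 1 L: 2.41.
ammonium chloride: V = C2·V2/C1 = 3.63 mM × 2410 mL ÷ 400 mM = 21.871 mL
potassium phosphate buffer: C1V1 = C2V2 → 60.8 mM × 2410 mL ÷ 1000 mM = 146.528 mL
pyridoxine hydrochloride: 12.5 mg/L × 2.41 L = 30.125 mg
bromocresol purple: 23.8 mg/L × 2.41 L = 57.358 mg

ammonium chloride 21.871 mL; potassium phosphate buffer 146.528 mL; pyridoxine hydrochloride 30.125 mg; bromocresol purple 57.358 mg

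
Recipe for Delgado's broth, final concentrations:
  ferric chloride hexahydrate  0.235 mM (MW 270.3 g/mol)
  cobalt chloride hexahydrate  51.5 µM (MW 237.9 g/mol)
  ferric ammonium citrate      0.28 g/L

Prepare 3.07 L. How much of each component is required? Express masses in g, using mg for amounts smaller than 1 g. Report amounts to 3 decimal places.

Scale factor relative to 1 L: 3.07.
ferric chloride hexahydrate: 0.235 mmol/L × 270.3 mg/mmol × 3.07 L = 195.008 mg
cobalt chloride hexahydrate: 51.5 µmol/L × 237.9 g/mol × 3.07 L ÷ 1000 = 37.613 mg
ferric ammonium citrate: 0.28 g/L × 3.07 L = 0.8596 g = 859.600 mg

ferric chloride hexahydrate 195.008 mg; cobalt chloride hexahydrate 37.613 mg; ferric ammonium citrate 859.600 mg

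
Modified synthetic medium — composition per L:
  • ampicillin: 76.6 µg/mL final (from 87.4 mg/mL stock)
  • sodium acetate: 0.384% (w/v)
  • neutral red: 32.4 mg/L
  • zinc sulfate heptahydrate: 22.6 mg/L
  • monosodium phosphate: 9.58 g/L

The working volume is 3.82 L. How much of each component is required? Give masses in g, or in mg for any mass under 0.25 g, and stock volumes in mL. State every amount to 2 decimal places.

ampicillin 3.35 mL; sodium acetate 14.67 g; neutral red 123.77 mg; zinc sulfate heptahydrate 86.33 mg; monosodium phosphate 36.60 g

Working volume: 3.82 L.
ampicillin: V = C2·V2/C1 = 76.6 µg/mL × 3820 mL ÷ 87400 µg/mL = 3.35 mL
sodium acetate: 0.384 g per 100 mL × 3820 mL ÷ 100 = 14.67 g
neutral red: 32.4 mg/L × 3.82 L = 123.77 mg
zinc sulfate heptahydrate: 22.6 mg/L × 3.82 L = 86.33 mg
monosodium phosphate: 9.58 g/L × 3.82 L = 36.60 g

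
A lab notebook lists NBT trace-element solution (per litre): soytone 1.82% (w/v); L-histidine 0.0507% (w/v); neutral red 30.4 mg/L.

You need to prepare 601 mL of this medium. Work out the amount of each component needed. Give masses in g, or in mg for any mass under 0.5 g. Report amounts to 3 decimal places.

Target volume = 601 mL = 0.601 L.
soytone: 1.82 g per 100 mL × 601 mL ÷ 100 = 10.938 g
L-histidine: 0.0507 g per 100 mL × 601 mL ÷ 100 = 0.304707 g = 304.707 mg
neutral red: 30.4 mg/L × 0.601 L = 18.270 mg

soytone 10.938 g; L-histidine 304.707 mg; neutral red 18.270 mg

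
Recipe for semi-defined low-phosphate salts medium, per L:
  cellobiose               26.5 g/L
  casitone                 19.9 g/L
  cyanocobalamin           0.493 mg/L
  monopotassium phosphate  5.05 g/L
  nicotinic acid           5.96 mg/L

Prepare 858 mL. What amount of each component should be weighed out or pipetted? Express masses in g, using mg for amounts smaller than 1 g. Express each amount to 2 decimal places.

Working volume: 858 mL = 0.858 L.
cellobiose: 26.5 g/L × 0.858 L = 22.74 g
casitone: 19.9 g/L × 0.858 L = 17.07 g
cyanocobalamin: 0.493 mg/L × 0.858 L = 0.42 mg
monopotassium phosphate: 5.05 g/L × 0.858 L = 4.33 g
nicotinic acid: 5.96 mg/L × 0.858 L = 5.11 mg

cellobiose 22.74 g; casitone 17.07 g; cyanocobalamin 0.42 mg; monopotassium phosphate 4.33 g; nicotinic acid 5.11 mg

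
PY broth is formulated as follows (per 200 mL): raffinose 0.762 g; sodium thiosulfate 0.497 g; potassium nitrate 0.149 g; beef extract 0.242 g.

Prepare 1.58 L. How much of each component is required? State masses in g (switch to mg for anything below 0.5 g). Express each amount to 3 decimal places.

raffinose 6.020 g; sodium thiosulfate 3.926 g; potassium nitrate 1.177 g; beef extract 1.912 g

Scale factor = 1580 mL / 200 mL = 7.9.
raffinose: 0.762 g × (1580 mL / 200 mL) = 6.020 g
sodium thiosulfate: 0.497 g × (1580 mL / 200 mL) = 3.926 g
potassium nitrate: 0.149 g × (1580 mL / 200 mL) = 1.177 g
beef extract: 0.242 g × (1580 mL / 200 mL) = 1.912 g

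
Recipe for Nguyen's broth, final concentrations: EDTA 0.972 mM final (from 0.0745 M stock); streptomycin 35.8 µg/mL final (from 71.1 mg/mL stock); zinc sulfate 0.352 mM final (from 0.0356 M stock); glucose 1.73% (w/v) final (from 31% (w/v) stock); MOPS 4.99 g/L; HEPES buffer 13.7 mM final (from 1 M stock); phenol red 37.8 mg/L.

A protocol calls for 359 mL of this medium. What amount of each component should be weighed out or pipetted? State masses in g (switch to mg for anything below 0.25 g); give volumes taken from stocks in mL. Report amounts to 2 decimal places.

Working volume: 359 mL = 0.359 L.
EDTA: C1V1 = C2V2 → 0.972 mM × 359 mL ÷ 74.5 mM = 4.68 mL
streptomycin: V = C2·V2/C1 = 35.8 µg/mL × 359 mL ÷ 71100 µg/mL = 0.18 mL
zinc sulfate: C1V1 = C2V2 → 0.352 mM × 359 mL ÷ 35.6 mM = 3.55 mL
glucose: V = C2·V2/C1 = 1.73% ÷ 31% × 359 mL = 20.03 mL
MOPS: 4.99 g/L × 0.359 L = 1.79 g
HEPES buffer: C1V1 = C2V2 → 13.7 mM × 359 mL ÷ 1000 mM = 4.92 mL
phenol red: 37.8 mg/L × 0.359 L = 13.57 mg

EDTA 4.68 mL; streptomycin 0.18 mL; zinc sulfate 3.55 mL; glucose 20.03 mL; MOPS 1.79 g; HEPES buffer 4.92 mL; phenol red 13.57 mg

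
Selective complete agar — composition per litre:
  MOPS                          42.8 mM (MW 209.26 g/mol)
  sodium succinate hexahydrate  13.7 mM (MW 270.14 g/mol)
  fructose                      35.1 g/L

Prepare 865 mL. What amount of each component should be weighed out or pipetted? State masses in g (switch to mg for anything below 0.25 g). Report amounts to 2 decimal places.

Target volume = 865 mL = 0.865 L.
MOPS: 42.8 mmol/L × 209.26 g/mol × 0.865 L ÷ 1000 = 7.75 g
sodium succinate hexahydrate: 13.7 mmol/L × 270.14 g/mol × 0.865 L ÷ 1000 = 3.20 g
fructose: 35.1 g/L × 0.865 L = 30.36 g

MOPS 7.75 g; sodium succinate hexahydrate 3.20 g; fructose 30.36 g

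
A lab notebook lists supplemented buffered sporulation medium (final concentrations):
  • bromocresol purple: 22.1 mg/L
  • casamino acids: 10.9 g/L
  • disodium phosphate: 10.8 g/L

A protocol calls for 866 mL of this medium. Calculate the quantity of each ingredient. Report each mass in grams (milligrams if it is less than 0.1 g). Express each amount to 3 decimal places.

bromocresol purple 19.139 mg; casamino acids 9.439 g; disodium phosphate 9.353 g

Working volume: 866 mL = 0.866 L.
bromocresol purple: 22.1 mg/L × 0.866 L = 19.139 mg
casamino acids: 10.9 g/L × 0.866 L = 9.439 g
disodium phosphate: 10.8 g/L × 0.866 L = 9.353 g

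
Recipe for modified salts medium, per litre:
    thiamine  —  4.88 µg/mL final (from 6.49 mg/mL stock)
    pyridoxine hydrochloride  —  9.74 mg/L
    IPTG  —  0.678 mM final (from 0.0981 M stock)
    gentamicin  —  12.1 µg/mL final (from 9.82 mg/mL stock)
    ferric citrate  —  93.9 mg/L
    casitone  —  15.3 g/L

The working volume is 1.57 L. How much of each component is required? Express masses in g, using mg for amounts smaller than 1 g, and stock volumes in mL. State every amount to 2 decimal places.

Working volume: 1.57 L.
thiamine: C1V1 = C2V2 → 4.88 µg/mL × 1570 mL ÷ 6490 µg/mL = 1.18 mL
pyridoxine hydrochloride: 9.74 mg/L × 1.57 L = 15.29 mg
IPTG: dilute stock: 0.678 mM × 1570 mL ÷ 98.1 mM = 10.85 mL
gentamicin: dilute stock: 12.1 µg/mL × 1570 mL ÷ 9820 µg/mL = 1.93 mL
ferric citrate: 93.9 mg/L × 1.57 L = 147.42 mg
casitone: 15.3 g/L × 1.57 L = 24.02 g

thiamine 1.18 mL; pyridoxine hydrochloride 15.29 mg; IPTG 10.85 mL; gentamicin 1.93 mL; ferric citrate 147.42 mg; casitone 24.02 g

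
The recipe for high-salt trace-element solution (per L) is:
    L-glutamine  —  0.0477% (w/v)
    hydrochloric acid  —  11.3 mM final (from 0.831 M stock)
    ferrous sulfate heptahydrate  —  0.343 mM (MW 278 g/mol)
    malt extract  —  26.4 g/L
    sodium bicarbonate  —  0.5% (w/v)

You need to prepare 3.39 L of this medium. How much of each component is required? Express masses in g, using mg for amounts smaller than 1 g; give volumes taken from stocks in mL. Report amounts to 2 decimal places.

L-glutamine 1.62 g; hydrochloric acid 46.10 mL; ferrous sulfate heptahydrate 323.25 mg; malt extract 89.50 g; sodium bicarbonate 16.95 g

Scale factor relative to 1 L: 3.39.
L-glutamine: 0.0477% w/v = 0.477 g/L → 0.477 × 3.39 L = 1.62 g
hydrochloric acid: C1V1 = C2V2 → 11.3 mM × 3390 mL ÷ 831 mM = 46.10 mL
ferrous sulfate heptahydrate: 0.343 mmol/L × 278 mg/mmol × 3.39 L = 323.25 mg
malt extract: 26.4 g/L × 3.39 L = 89.50 g
sodium bicarbonate: 0.5% w/v = 5 g/L → 5 × 3.39 L = 16.95 g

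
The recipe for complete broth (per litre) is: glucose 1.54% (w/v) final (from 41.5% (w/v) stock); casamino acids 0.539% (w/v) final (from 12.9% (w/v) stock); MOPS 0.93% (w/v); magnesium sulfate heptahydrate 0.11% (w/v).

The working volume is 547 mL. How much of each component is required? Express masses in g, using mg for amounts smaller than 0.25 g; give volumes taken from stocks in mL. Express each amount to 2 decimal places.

glucose 20.30 mL; casamino acids 22.86 mL; MOPS 5.09 g; magnesium sulfate heptahydrate 0.60 g

Working volume: 547 mL = 0.547 L.
glucose: C1V1 = C2V2 → 1.54% ÷ 41.5% × 547 mL = 20.30 mL
casamino acids: C1V1 = C2V2 → 0.539% ÷ 12.9% × 547 mL = 22.86 mL
MOPS: 0.93 g per 100 mL × 547 mL ÷ 100 = 5.09 g
magnesium sulfate heptahydrate: 0.11% w/v = 1.1 g/L → 1.1 × 0.547 L = 0.60 g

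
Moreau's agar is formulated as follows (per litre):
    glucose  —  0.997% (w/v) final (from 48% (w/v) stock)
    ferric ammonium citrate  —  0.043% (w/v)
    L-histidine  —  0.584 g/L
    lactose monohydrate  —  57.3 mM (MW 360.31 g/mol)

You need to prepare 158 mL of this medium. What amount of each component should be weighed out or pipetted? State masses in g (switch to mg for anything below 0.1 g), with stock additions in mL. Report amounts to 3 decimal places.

Working volume: 158 mL = 0.158 L.
glucose: V = C2·V2/C1 = 0.997% ÷ 48% × 158 mL = 3.282 mL
ferric ammonium citrate: 0.043 g per 100 mL × 158 mL ÷ 100 = 0.06794 g = 67.940 mg
L-histidine: 0.584 g/L × 0.158 L = 0.092272 g = 92.272 mg
lactose monohydrate: 57.3 mmol/L × 360.31 g/mol × 0.158 L ÷ 1000 = 3.262 g

glucose 3.282 mL; ferric ammonium citrate 67.940 mg; L-histidine 92.272 mg; lactose monohydrate 3.262 g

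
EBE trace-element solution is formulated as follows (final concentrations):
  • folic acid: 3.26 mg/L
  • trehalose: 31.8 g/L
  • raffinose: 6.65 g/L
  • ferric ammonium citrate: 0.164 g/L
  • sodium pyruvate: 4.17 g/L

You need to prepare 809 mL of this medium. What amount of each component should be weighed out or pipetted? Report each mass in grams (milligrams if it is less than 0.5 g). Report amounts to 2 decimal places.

folic acid 2.64 mg; trehalose 25.73 g; raffinose 5.38 g; ferric ammonium citrate 132.68 mg; sodium pyruvate 3.37 g

Target volume = 809 mL = 0.809 L.
folic acid: 3.26 mg/L × 0.809 L = 2.64 mg
trehalose: 31.8 g/L × 0.809 L = 25.73 g
raffinose: 6.65 g/L × 0.809 L = 5.38 g
ferric ammonium citrate: 0.164 g/L × 0.809 L = 0.132676 g = 132.68 mg
sodium pyruvate: 4.17 g/L × 0.809 L = 3.37 g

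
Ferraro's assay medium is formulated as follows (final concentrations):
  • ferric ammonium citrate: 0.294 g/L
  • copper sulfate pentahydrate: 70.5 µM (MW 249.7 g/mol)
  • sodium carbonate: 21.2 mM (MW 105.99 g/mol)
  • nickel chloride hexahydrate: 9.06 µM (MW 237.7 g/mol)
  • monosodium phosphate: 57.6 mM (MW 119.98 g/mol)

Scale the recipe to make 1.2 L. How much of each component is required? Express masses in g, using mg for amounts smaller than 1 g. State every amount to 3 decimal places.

ferric ammonium citrate 352.800 mg; copper sulfate pentahydrate 21.125 mg; sodium carbonate 2.696 g; nickel chloride hexahydrate 2.584 mg; monosodium phosphate 8.293 g

Scale factor relative to 1 L: 1.2.
ferric ammonium citrate: 0.294 g/L × 1.2 L = 0.3528 g = 352.800 mg
copper sulfate pentahydrate: 70.5 µmol/L × 249.7 g/mol × 1.2 L ÷ 1000 = 21.125 mg
sodium carbonate: 21.2 mmol/L × 105.99 g/mol × 1.2 L ÷ 1000 = 2.696 g
nickel chloride hexahydrate: 9.06 µmol/L × 237.7 g/mol × 1.2 L ÷ 1000 = 2.584 mg
monosodium phosphate: 57.6 mmol/L × 119.98 g/mol × 1.2 L ÷ 1000 = 8.293 g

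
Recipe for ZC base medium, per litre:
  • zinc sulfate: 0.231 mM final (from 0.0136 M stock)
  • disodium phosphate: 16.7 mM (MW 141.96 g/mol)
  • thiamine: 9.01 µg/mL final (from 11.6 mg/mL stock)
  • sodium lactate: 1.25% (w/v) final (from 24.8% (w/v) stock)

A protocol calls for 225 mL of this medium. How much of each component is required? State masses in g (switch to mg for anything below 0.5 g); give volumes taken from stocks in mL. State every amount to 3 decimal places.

zinc sulfate 3.822 mL; disodium phosphate 0.533 g; thiamine 0.175 mL; sodium lactate 11.341 mL

Working volume: 225 mL = 0.225 L.
zinc sulfate: V = C2·V2/C1 = 0.231 mM × 225 mL ÷ 13.6 mM = 3.822 mL
disodium phosphate: 16.7 mmol/L × 141.96 g/mol × 0.225 L ÷ 1000 = 0.533 g
thiamine: C1V1 = C2V2 → 9.01 µg/mL × 225 mL ÷ 11600 µg/mL = 0.175 mL
sodium lactate: C1V1 = C2V2 → 1.25% ÷ 24.8% × 225 mL = 11.341 mL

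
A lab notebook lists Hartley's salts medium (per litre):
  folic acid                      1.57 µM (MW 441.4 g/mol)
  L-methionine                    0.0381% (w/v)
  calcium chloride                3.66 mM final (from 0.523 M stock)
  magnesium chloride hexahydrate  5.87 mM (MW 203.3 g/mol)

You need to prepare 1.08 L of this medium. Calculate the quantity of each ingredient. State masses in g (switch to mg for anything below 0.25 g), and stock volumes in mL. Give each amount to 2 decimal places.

folic acid 0.75 mg; L-methionine 0.41 g; calcium chloride 7.56 mL; magnesium chloride hexahydrate 1.29 g

Working volume: 1.08 L.
folic acid: 1.57 µmol/L × 441.4 g/mol × 1.08 L ÷ 1000 = 0.75 mg
L-methionine: 0.0381% w/v = 0.381 g/L → 0.381 × 1.08 L = 0.41 g
calcium chloride: V = C2·V2/C1 = 3.66 mM × 1080 mL ÷ 523 mM = 7.56 mL
magnesium chloride hexahydrate: 5.87 mmol/L × 203.3 g/mol × 1.08 L ÷ 1000 = 1.29 g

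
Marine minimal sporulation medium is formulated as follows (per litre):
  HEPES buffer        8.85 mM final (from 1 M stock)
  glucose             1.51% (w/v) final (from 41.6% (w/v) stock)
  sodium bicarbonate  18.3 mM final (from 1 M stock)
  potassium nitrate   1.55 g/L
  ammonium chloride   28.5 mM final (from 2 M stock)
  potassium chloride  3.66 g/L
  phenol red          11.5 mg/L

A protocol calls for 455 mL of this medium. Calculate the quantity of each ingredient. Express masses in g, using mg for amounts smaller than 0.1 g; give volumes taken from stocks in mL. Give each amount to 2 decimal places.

Target volume = 455 mL = 0.455 L.
HEPES buffer: C1V1 = C2V2 → 8.85 mM × 455 mL ÷ 1000 mM = 4.03 mL
glucose: C1V1 = C2V2 → 1.51% ÷ 41.6% × 455 mL = 16.52 mL
sodium bicarbonate: C1V1 = C2V2 → 18.3 mM × 455 mL ÷ 1000 mM = 8.33 mL
potassium nitrate: 1.55 g/L × 0.455 L = 0.71 g
ammonium chloride: V = C2·V2/C1 = 28.5 mM × 455 mL ÷ 2000 mM = 6.48 mL
potassium chloride: 3.66 g/L × 0.455 L = 1.67 g
phenol red: 11.5 mg/L × 0.455 L = 5.23 mg

HEPES buffer 4.03 mL; glucose 16.52 mL; sodium bicarbonate 8.33 mL; potassium nitrate 0.71 g; ammonium chloride 6.48 mL; potassium chloride 1.67 g; phenol red 5.23 mg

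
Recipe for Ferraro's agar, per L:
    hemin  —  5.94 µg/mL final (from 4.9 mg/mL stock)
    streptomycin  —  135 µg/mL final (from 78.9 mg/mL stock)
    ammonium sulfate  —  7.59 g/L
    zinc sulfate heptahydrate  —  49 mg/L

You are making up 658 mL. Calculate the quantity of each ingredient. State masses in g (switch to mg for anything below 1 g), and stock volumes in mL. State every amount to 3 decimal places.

hemin 0.798 mL; streptomycin 1.126 mL; ammonium sulfate 4.994 g; zinc sulfate heptahydrate 32.242 mg

Target volume = 658 mL = 0.658 L.
hemin: C1V1 = C2V2 → 5.94 µg/mL × 658 mL ÷ 4900 µg/mL = 0.798 mL
streptomycin: V = C2·V2/C1 = 135 µg/mL × 658 mL ÷ 78900 µg/mL = 1.126 mL
ammonium sulfate: 7.59 g/L × 0.658 L = 4.994 g
zinc sulfate heptahydrate: 49 mg/L × 0.658 L = 32.242 mg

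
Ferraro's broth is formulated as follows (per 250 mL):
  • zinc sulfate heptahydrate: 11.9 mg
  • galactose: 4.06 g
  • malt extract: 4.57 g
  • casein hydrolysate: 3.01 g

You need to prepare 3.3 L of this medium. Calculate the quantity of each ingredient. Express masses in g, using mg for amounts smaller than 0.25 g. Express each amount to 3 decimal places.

Scale factor = 3300 mL / 250 mL = 13.2.
zinc sulfate heptahydrate: 11.9 mg × (3300 mL / 250 mL) = 157.080 mg
galactose: 4.06 g × (3300 mL / 250 mL) = 53.592 g
malt extract: 4.57 g × (3300 mL / 250 mL) = 60.324 g
casein hydrolysate: 3.01 g × (3300 mL / 250 mL) = 39.732 g

zinc sulfate heptahydrate 157.080 mg; galactose 53.592 g; malt extract 60.324 g; casein hydrolysate 39.732 g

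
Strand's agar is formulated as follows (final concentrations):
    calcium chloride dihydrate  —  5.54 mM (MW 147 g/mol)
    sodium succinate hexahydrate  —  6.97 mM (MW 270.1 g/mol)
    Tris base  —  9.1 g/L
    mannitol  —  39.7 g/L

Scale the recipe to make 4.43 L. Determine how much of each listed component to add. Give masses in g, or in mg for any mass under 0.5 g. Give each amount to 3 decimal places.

calcium chloride dihydrate 3.608 g; sodium succinate hexahydrate 8.340 g; Tris base 40.313 g; mannitol 175.871 g

Working volume: 4.43 L.
calcium chloride dihydrate: 5.54 mmol/L × 147 g/mol × 4.43 L ÷ 1000 = 3.608 g
sodium succinate hexahydrate: 6.97 mmol/L × 270.1 g/mol × 4.43 L ÷ 1000 = 8.340 g
Tris base: 9.1 g/L × 4.43 L = 40.313 g
mannitol: 39.7 g/L × 4.43 L = 175.871 g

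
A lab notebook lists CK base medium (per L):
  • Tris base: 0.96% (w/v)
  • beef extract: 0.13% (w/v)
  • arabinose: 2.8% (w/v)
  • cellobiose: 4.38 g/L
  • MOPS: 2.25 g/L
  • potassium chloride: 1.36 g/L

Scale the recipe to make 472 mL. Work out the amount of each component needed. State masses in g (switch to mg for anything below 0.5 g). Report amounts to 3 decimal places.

Scale factor relative to 1 L: 0.472.
Tris base: 0.96 g per 100 mL × 472 mL ÷ 100 = 4.531 g
beef extract: 0.13% w/v = 1.3 g/L → 1.3 × 0.472 L = 0.614 g
arabinose: 2.8 g per 100 mL × 472 mL ÷ 100 = 13.216 g
cellobiose: 4.38 g/L × 0.472 L = 2.067 g
MOPS: 2.25 g/L × 0.472 L = 1.062 g
potassium chloride: 1.36 g/L × 0.472 L = 0.642 g

Tris base 4.531 g; beef extract 0.614 g; arabinose 13.216 g; cellobiose 2.067 g; MOPS 1.062 g; potassium chloride 0.642 g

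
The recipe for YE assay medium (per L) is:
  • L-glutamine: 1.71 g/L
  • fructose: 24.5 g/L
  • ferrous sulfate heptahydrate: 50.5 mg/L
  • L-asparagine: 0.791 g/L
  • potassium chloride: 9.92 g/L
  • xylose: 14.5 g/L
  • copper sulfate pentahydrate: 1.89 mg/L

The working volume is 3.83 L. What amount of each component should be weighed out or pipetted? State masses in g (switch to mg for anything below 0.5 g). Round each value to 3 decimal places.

L-glutamine 6.549 g; fructose 93.835 g; ferrous sulfate heptahydrate 193.415 mg; L-asparagine 3.030 g; potassium chloride 37.994 g; xylose 55.535 g; copper sulfate pentahydrate 7.239 mg

Scale factor relative to 1 L: 3.83.
L-glutamine: 1.71 g/L × 3.83 L = 6.549 g
fructose: 24.5 g/L × 3.83 L = 93.835 g
ferrous sulfate heptahydrate: 50.5 mg/L × 3.83 L = 193.415 mg
L-asparagine: 0.791 g/L × 3.83 L = 3.030 g
potassium chloride: 9.92 g/L × 3.83 L = 37.994 g
xylose: 14.5 g/L × 3.83 L = 55.535 g
copper sulfate pentahydrate: 1.89 mg/L × 3.83 L = 7.239 mg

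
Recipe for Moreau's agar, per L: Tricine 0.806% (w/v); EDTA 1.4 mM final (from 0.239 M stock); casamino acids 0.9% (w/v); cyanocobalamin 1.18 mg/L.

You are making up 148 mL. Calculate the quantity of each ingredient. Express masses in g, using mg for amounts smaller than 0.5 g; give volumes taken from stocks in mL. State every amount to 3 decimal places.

Tricine 1.193 g; EDTA 0.867 mL; casamino acids 1.332 g; cyanocobalamin 0.175 mg

Scale factor relative to 1 L: 0.148.
Tricine: 0.806 g per 100 mL × 148 mL ÷ 100 = 1.193 g
EDTA: dilute stock: 1.4 mM × 148 mL ÷ 239 mM = 0.867 mL
casamino acids: 0.9% w/v = 9 g/L → 9 × 0.148 L = 1.332 g
cyanocobalamin: 1.18 mg/L × 0.148 L = 0.175 mg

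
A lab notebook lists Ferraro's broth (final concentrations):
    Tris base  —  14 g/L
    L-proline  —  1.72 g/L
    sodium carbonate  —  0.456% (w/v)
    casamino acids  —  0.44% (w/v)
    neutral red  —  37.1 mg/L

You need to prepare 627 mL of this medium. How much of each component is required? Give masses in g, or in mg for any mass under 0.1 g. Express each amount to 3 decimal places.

Working volume: 627 mL = 0.627 L.
Tris base: 14 g/L × 0.627 L = 8.778 g
L-proline: 1.72 g/L × 0.627 L = 1.078 g
sodium carbonate: 0.456% w/v = 4.56 g/L → 4.56 × 0.627 L = 2.859 g
casamino acids: 0.44% w/v = 4.4 g/L → 4.4 × 0.627 L = 2.759 g
neutral red: 37.1 mg/L × 0.627 L = 23.262 mg

Tris base 8.778 g; L-proline 1.078 g; sodium carbonate 2.859 g; casamino acids 2.759 g; neutral red 23.262 mg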